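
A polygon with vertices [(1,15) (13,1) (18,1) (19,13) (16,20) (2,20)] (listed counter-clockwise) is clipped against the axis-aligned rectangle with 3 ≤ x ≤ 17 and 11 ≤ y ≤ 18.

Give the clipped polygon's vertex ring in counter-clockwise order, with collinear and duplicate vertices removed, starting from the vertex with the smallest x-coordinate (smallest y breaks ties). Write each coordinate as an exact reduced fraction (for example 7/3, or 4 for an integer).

1. After x ≥ 3: [(3,38/3) (13,1) (18,1) (19,13) (16,20) (3,20)]
2. After x ≤ 17: [(3,38/3) (13,1) (17,1) (17,53/3) (16,20) (3,20)]
3. After y ≥ 11: [(3,38/3) (31/7,11) (17,11) (17,53/3) (16,20) (3,20)]
4. After y ≤ 18: [(3,18) (3,38/3) (31/7,11) (17,11) (17,53/3) (118/7,18)]
5. Canonical ring: [(3,38/3) (31/7,11) (17,11) (17,53/3) (118/7,18) (3,18)]

Clipped polygon: [(3,38/3) (31/7,11) (17,11) (17,53/3) (118/7,18) (3,18)]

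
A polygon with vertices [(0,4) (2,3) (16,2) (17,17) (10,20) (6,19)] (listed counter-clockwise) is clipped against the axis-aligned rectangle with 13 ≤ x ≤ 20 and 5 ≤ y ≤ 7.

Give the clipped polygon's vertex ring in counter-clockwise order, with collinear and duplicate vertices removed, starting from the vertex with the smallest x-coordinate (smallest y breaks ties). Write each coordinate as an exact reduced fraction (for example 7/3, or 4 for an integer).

Clipped polygon: [(13,5) (81/5,5) (49/3,7) (13,7)]

1. After x ≥ 13: [(13,31/14) (16,2) (17,17) (13,131/7)]
2. After x ≤ 20: [(13,31/14) (16,2) (17,17) (13,131/7)]
3. After y ≥ 5: [(13,5) (81/5,5) (17,17) (13,131/7)]
4. After y ≤ 7: [(13,7) (13,5) (81/5,5) (49/3,7)]
5. Canonical ring: [(13,5) (81/5,5) (49/3,7) (13,7)]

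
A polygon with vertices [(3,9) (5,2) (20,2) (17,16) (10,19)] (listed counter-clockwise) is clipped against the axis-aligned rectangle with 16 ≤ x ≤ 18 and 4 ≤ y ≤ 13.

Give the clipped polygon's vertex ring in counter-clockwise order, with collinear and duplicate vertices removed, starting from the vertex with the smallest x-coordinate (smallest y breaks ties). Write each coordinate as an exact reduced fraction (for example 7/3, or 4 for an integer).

Clipped polygon: [(16,4) (18,4) (18,34/3) (247/14,13) (16,13)]

1. After x ≥ 16: [(16,2) (20,2) (17,16) (16,115/7)]
2. After x ≤ 18: [(16,2) (18,2) (18,34/3) (17,16) (16,115/7)]
3. After y ≥ 4: [(16,4) (18,4) (18,34/3) (17,16) (16,115/7)]
4. After y ≤ 13: [(16,13) (16,4) (18,4) (18,34/3) (247/14,13)]
5. Canonical ring: [(16,4) (18,4) (18,34/3) (247/14,13) (16,13)]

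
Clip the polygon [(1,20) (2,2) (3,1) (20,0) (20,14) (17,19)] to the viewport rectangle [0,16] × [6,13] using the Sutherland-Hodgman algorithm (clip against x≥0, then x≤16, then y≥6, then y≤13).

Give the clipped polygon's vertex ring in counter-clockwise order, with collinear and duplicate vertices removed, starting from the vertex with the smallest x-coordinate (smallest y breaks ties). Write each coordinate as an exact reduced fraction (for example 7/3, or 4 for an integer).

1. After x ≥ 0: [(1,20) (2,2) (3,1) (20,0) (20,14) (17,19)]
2. After x ≤ 16: [(16,305/16) (1,20) (2,2) (3,1) (16,4/17)]
3. After y ≥ 6: [(16,6) (16,305/16) (1,20) (16/9,6)]
4. After y ≤ 13: [(16,6) (16,13) (25/18,13) (16/9,6)]
5. Canonical ring: [(25/18,13) (16/9,6) (16,6) (16,13)]

Clipped polygon: [(25/18,13) (16/9,6) (16,6) (16,13)]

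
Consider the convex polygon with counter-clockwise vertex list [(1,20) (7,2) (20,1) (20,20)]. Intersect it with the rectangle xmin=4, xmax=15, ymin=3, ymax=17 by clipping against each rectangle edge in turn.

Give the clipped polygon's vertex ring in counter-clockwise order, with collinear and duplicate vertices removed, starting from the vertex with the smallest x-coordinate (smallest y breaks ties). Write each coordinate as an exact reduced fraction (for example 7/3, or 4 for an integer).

Clipped polygon: [(4,11) (20/3,3) (15,3) (15,17) (4,17)]

1. After x ≥ 4: [(4,20) (4,11) (7,2) (20,1) (20,20)]
2. After x ≤ 15: [(15,20) (4,20) (4,11) (7,2) (15,18/13)]
3. After y ≥ 3: [(15,3) (15,20) (4,20) (4,11) (20/3,3)]
4. After y ≤ 17: [(15,3) (15,17) (4,17) (4,11) (20/3,3)]
5. Canonical ring: [(4,11) (20/3,3) (15,3) (15,17) (4,17)]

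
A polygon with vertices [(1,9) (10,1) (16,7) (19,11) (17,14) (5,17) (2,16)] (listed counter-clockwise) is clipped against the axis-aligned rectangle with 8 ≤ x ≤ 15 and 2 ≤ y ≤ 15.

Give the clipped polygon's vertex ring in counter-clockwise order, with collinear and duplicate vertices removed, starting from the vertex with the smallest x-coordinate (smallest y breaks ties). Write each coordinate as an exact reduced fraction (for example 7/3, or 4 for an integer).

Clipped polygon: [(8,25/9) (71/8,2) (11,2) (15,6) (15,29/2) (13,15) (8,15)]

1. After x ≥ 8: [(8,25/9) (10,1) (16,7) (19,11) (17,14) (8,65/4)]
2. After x ≤ 15: [(8,25/9) (10,1) (15,6) (15,29/2) (8,65/4)]
3. After y ≥ 2: [(8,25/9) (71/8,2) (11,2) (15,6) (15,29/2) (8,65/4)]
4. After y ≤ 15: [(8,15) (8,25/9) (71/8,2) (11,2) (15,6) (15,29/2) (13,15)]
5. Canonical ring: [(8,25/9) (71/8,2) (11,2) (15,6) (15,29/2) (13,15) (8,15)]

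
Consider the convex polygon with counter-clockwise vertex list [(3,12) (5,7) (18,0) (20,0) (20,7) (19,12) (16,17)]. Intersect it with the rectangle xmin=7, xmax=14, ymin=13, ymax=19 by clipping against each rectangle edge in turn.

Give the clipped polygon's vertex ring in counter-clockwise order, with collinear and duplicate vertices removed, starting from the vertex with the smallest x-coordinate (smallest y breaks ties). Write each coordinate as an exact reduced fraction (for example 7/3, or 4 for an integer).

1. After x ≥ 7: [(7,176/13) (7,77/13) (18,0) (20,0) (20,7) (19,12) (16,17)]
2. After x ≤ 14: [(14,211/13) (7,176/13) (7,77/13) (14,28/13)]
3. After y ≥ 13: [(14,13) (14,211/13) (7,176/13) (7,13)]
4. After y ≤ 19: [(14,13) (14,211/13) (7,176/13) (7,13)]
5. Canonical ring: [(7,13) (14,13) (14,211/13) (7,176/13)]

Clipped polygon: [(7,13) (14,13) (14,211/13) (7,176/13)]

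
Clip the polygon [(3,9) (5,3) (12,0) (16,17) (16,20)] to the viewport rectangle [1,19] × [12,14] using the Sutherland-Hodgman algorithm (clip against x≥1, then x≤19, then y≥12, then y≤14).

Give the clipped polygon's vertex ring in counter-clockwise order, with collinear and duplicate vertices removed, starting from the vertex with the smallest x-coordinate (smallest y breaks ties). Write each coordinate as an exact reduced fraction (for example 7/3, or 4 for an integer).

1. After x ≥ 1: [(3,9) (5,3) (12,0) (16,17) (16,20)]
2. After x ≤ 19: [(3,9) (5,3) (12,0) (16,17) (16,20)]
3. After y ≥ 12: [(72/11,12) (252/17,12) (16,17) (16,20)]
4. After y ≤ 14: [(98/11,14) (72/11,12) (252/17,12) (260/17,14)]
5. Canonical ring: [(72/11,12) (252/17,12) (260/17,14) (98/11,14)]

Clipped polygon: [(72/11,12) (252/17,12) (260/17,14) (98/11,14)]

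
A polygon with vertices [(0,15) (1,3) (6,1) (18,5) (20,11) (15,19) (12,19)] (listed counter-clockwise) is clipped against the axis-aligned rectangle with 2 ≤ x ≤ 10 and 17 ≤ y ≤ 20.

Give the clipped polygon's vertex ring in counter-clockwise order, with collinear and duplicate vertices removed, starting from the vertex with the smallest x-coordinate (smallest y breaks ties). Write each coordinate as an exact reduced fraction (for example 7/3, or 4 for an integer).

1. After x ≥ 2: [(2,47/3) (2,13/5) (6,1) (18,5) (20,11) (15,19) (12,19)]
2. After x ≤ 10: [(10,55/3) (2,47/3) (2,13/5) (6,1) (10,7/3)]
3. After y ≥ 17: [(10,17) (10,55/3) (6,17)]
4. After y ≤ 20: [(10,17) (10,55/3) (6,17)]
5. Canonical ring: [(6,17) (10,17) (10,55/3)]

Clipped polygon: [(6,17) (10,17) (10,55/3)]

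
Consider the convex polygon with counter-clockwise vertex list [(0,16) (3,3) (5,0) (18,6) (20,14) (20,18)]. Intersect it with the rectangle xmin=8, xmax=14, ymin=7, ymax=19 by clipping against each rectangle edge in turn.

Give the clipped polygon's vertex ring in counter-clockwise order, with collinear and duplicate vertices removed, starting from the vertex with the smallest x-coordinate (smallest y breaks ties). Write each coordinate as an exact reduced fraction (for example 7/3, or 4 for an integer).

1. After x ≥ 8: [(8,84/5) (8,18/13) (18,6) (20,14) (20,18)]
2. After x ≤ 14: [(14,87/5) (8,84/5) (8,18/13) (14,54/13)]
3. After y ≥ 7: [(14,7) (14,87/5) (8,84/5) (8,7)]
4. After y ≤ 19: [(14,7) (14,87/5) (8,84/5) (8,7)]
5. Canonical ring: [(8,7) (14,7) (14,87/5) (8,84/5)]

Clipped polygon: [(8,7) (14,7) (14,87/5) (8,84/5)]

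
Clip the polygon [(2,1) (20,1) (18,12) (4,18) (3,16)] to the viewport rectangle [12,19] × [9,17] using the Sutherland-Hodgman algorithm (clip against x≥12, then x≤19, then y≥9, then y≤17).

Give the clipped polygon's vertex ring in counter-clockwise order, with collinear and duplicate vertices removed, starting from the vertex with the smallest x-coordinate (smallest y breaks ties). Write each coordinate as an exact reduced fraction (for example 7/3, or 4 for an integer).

1. After x ≥ 12: [(12,1) (20,1) (18,12) (12,102/7)]
2. After x ≤ 19: [(12,1) (19,1) (19,13/2) (18,12) (12,102/7)]
3. After y ≥ 9: [(12,9) (204/11,9) (18,12) (12,102/7)]
4. After y ≤ 17: [(12,9) (204/11,9) (18,12) (12,102/7)]
5. Canonical ring: [(12,9) (204/11,9) (18,12) (12,102/7)]

Clipped polygon: [(12,9) (204/11,9) (18,12) (12,102/7)]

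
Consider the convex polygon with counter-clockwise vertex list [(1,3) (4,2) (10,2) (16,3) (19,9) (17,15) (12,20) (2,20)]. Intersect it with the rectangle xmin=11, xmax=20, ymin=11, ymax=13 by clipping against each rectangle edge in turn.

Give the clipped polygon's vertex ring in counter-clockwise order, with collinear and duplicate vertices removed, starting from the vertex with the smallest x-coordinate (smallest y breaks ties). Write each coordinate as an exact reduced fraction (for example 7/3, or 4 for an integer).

Clipped polygon: [(11,11) (55/3,11) (53/3,13) (11,13)]

1. After x ≥ 11: [(11,13/6) (16,3) (19,9) (17,15) (12,20) (11,20)]
2. After x ≤ 20: [(11,13/6) (16,3) (19,9) (17,15) (12,20) (11,20)]
3. After y ≥ 11: [(11,11) (55/3,11) (17,15) (12,20) (11,20)]
4. After y ≤ 13: [(11,13) (11,11) (55/3,11) (53/3,13)]
5. Canonical ring: [(11,11) (55/3,11) (53/3,13) (11,13)]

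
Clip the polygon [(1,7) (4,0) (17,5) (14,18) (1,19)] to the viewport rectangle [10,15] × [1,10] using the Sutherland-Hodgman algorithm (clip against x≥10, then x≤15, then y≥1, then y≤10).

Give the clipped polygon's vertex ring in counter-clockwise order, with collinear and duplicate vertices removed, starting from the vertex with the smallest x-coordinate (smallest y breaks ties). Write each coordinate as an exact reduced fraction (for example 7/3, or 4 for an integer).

Clipped polygon: [(10,30/13) (15,55/13) (15,10) (10,10)]

1. After x ≥ 10: [(10,30/13) (17,5) (14,18) (10,238/13)]
2. After x ≤ 15: [(10,30/13) (15,55/13) (15,41/3) (14,18) (10,238/13)]
3. After y ≥ 1: [(10,30/13) (15,55/13) (15,41/3) (14,18) (10,238/13)]
4. After y ≤ 10: [(10,10) (10,30/13) (15,55/13) (15,10)]
5. Canonical ring: [(10,30/13) (15,55/13) (15,10) (10,10)]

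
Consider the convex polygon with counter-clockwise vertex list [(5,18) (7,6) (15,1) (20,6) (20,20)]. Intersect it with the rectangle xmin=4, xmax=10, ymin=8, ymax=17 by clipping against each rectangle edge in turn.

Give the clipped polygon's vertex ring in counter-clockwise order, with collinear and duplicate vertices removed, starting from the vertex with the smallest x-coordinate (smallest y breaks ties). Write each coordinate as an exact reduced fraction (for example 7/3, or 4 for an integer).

1. After x ≥ 4: [(5,18) (7,6) (15,1) (20,6) (20,20)]
2. After x ≤ 10: [(10,56/3) (5,18) (7,6) (10,33/8)]
3. After y ≥ 8: [(10,8) (10,56/3) (5,18) (20/3,8)]
4. After y ≤ 17: [(10,8) (10,17) (31/6,17) (20/3,8)]
5. Canonical ring: [(31/6,17) (20/3,8) (10,8) (10,17)]

Clipped polygon: [(31/6,17) (20/3,8) (10,8) (10,17)]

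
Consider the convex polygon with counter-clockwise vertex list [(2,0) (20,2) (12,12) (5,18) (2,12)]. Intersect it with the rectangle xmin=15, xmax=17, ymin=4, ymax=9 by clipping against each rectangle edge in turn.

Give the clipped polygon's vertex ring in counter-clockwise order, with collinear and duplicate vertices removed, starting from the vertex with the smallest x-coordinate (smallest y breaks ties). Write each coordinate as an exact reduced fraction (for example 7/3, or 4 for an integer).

Clipped polygon: [(15,4) (17,4) (17,23/4) (15,33/4)]

1. After x ≥ 15: [(15,13/9) (20,2) (15,33/4)]
2. After x ≤ 17: [(15,13/9) (17,5/3) (17,23/4) (15,33/4)]
3. After y ≥ 4: [(15,4) (17,4) (17,23/4) (15,33/4)]
4. After y ≤ 9: [(15,4) (17,4) (17,23/4) (15,33/4)]
5. Canonical ring: [(15,4) (17,4) (17,23/4) (15,33/4)]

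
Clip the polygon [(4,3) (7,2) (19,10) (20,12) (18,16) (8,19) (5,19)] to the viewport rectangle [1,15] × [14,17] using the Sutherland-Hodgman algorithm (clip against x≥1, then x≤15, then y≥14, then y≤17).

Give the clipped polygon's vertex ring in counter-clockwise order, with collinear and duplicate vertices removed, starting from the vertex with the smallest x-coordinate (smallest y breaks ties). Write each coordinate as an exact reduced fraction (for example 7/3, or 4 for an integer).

Clipped polygon: [(75/16,14) (15,14) (15,169/10) (44/3,17) (39/8,17)]

1. After x ≥ 1: [(4,3) (7,2) (19,10) (20,12) (18,16) (8,19) (5,19)]
2. After x ≤ 15: [(4,3) (7,2) (15,22/3) (15,169/10) (8,19) (5,19)]
3. After y ≥ 14: [(75/16,14) (15,14) (15,169/10) (8,19) (5,19)]
4. After y ≤ 17: [(39/8,17) (75/16,14) (15,14) (15,169/10) (44/3,17)]
5. Canonical ring: [(75/16,14) (15,14) (15,169/10) (44/3,17) (39/8,17)]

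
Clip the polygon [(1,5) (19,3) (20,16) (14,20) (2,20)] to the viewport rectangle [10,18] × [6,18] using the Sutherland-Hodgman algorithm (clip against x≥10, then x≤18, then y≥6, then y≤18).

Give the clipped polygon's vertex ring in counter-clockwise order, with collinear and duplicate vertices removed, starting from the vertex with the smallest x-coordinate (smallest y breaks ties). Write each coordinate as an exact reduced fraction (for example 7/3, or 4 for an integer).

1. After x ≥ 10: [(10,4) (19,3) (20,16) (14,20) (10,20)]
2. After x ≤ 18: [(10,4) (18,28/9) (18,52/3) (14,20) (10,20)]
3. After y ≥ 6: [(10,6) (18,6) (18,52/3) (14,20) (10,20)]
4. After y ≤ 18: [(10,18) (10,6) (18,6) (18,52/3) (17,18)]
5. Canonical ring: [(10,6) (18,6) (18,52/3) (17,18) (10,18)]

Clipped polygon: [(10,6) (18,6) (18,52/3) (17,18) (10,18)]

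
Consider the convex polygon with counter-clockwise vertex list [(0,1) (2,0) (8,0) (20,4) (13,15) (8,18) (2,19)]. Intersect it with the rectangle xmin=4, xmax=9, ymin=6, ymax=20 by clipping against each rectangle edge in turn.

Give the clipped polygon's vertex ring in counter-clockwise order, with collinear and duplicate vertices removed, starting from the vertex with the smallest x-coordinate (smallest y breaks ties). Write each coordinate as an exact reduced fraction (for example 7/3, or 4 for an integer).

Clipped polygon: [(4,6) (9,6) (9,87/5) (8,18) (4,56/3)]

1. After x ≥ 4: [(4,0) (8,0) (20,4) (13,15) (8,18) (4,56/3)]
2. After x ≤ 9: [(4,0) (8,0) (9,1/3) (9,87/5) (8,18) (4,56/3)]
3. After y ≥ 6: [(4,6) (9,6) (9,87/5) (8,18) (4,56/3)]
4. After y ≤ 20: [(4,6) (9,6) (9,87/5) (8,18) (4,56/3)]
5. Canonical ring: [(4,6) (9,6) (9,87/5) (8,18) (4,56/3)]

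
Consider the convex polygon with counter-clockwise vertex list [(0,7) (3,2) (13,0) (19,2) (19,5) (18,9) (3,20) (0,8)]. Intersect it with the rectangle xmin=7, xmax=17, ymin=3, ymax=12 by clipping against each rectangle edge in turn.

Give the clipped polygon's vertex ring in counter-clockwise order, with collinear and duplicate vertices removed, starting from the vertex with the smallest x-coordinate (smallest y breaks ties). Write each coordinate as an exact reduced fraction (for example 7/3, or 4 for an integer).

Clipped polygon: [(7,3) (17,3) (17,146/15) (153/11,12) (7,12)]

1. After x ≥ 7: [(7,6/5) (13,0) (19,2) (19,5) (18,9) (7,256/15)]
2. After x ≤ 17: [(7,6/5) (13,0) (17,4/3) (17,146/15) (7,256/15)]
3. After y ≥ 3: [(7,3) (17,3) (17,146/15) (7,256/15)]
4. After y ≤ 12: [(7,12) (7,3) (17,3) (17,146/15) (153/11,12)]
5. Canonical ring: [(7,3) (17,3) (17,146/15) (153/11,12) (7,12)]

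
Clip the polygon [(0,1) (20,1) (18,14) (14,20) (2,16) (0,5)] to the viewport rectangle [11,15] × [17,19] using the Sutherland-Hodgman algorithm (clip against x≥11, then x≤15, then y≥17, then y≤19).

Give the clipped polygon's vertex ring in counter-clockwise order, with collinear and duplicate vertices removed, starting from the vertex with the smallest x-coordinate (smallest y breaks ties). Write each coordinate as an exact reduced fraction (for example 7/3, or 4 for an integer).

Clipped polygon: [(11,17) (15,17) (15,37/2) (44/3,19) (11,19)]

1. After x ≥ 11: [(11,1) (20,1) (18,14) (14,20) (11,19)]
2. After x ≤ 15: [(11,1) (15,1) (15,37/2) (14,20) (11,19)]
3. After y ≥ 17: [(11,17) (15,17) (15,37/2) (14,20) (11,19)]
4. After y ≤ 19: [(11,17) (15,17) (15,37/2) (44/3,19) (11,19) (11,19)]
5. Canonical ring: [(11,17) (15,17) (15,37/2) (44/3,19) (11,19)]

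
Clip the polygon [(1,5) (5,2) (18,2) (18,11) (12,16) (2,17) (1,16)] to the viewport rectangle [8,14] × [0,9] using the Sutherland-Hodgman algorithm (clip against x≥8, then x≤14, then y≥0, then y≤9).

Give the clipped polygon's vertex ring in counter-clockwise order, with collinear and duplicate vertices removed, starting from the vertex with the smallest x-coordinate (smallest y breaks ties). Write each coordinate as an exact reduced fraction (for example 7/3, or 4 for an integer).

1. After x ≥ 8: [(8,2) (18,2) (18,11) (12,16) (8,82/5)]
2. After x ≤ 14: [(8,2) (14,2) (14,43/3) (12,16) (8,82/5)]
3. After y ≥ 0: [(8,2) (14,2) (14,43/3) (12,16) (8,82/5)]
4. After y ≤ 9: [(8,9) (8,2) (14,2) (14,9)]
5. Canonical ring: [(8,2) (14,2) (14,9) (8,9)]

Clipped polygon: [(8,2) (14,2) (14,9) (8,9)]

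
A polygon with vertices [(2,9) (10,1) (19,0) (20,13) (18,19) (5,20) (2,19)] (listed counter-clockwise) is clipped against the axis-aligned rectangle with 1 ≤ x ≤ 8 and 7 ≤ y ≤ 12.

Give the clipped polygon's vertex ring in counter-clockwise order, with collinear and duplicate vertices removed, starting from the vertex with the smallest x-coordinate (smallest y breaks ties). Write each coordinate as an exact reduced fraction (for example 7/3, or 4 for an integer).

1. After x ≥ 1: [(2,9) (10,1) (19,0) (20,13) (18,19) (5,20) (2,19)]
2. After x ≤ 8: [(2,9) (8,3) (8,257/13) (5,20) (2,19)]
3. After y ≥ 7: [(2,9) (4,7) (8,7) (8,257/13) (5,20) (2,19)]
4. After y ≤ 12: [(2,12) (2,9) (4,7) (8,7) (8,12)]
5. Canonical ring: [(2,9) (4,7) (8,7) (8,12) (2,12)]

Clipped polygon: [(2,9) (4,7) (8,7) (8,12) (2,12)]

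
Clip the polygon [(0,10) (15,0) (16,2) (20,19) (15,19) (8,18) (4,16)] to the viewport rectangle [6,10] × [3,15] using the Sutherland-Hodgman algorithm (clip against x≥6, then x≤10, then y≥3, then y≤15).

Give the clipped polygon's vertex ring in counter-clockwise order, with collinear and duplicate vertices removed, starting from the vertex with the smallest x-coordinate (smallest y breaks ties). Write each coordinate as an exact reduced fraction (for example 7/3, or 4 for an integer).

Clipped polygon: [(6,6) (10,10/3) (10,15) (6,15)]

1. After x ≥ 6: [(6,6) (15,0) (16,2) (20,19) (15,19) (8,18) (6,17)]
2. After x ≤ 10: [(6,6) (10,10/3) (10,128/7) (8,18) (6,17)]
3. After y ≥ 3: [(6,6) (10,10/3) (10,128/7) (8,18) (6,17)]
4. After y ≤ 15: [(6,15) (6,6) (10,10/3) (10,15)]
5. Canonical ring: [(6,6) (10,10/3) (10,15) (6,15)]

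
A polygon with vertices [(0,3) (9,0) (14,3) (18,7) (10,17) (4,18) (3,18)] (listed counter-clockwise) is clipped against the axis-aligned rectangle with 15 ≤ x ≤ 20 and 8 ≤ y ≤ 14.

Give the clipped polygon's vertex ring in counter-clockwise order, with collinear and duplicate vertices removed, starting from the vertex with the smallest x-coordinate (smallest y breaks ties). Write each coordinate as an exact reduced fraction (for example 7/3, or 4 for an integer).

1. After x ≥ 15: [(15,4) (18,7) (15,43/4)]
2. After x ≤ 20: [(15,4) (18,7) (15,43/4)]
3. After y ≥ 8: [(15,8) (86/5,8) (15,43/4)]
4. After y ≤ 14: [(15,8) (86/5,8) (15,43/4)]
5. Canonical ring: [(15,8) (86/5,8) (15,43/4)]

Clipped polygon: [(15,8) (86/5,8) (15,43/4)]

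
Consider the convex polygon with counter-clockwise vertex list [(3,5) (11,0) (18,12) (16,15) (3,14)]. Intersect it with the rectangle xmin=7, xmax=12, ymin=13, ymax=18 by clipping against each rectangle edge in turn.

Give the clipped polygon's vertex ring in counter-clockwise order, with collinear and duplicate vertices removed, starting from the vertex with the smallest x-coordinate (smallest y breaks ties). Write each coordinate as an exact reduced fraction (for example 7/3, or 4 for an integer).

1. After x ≥ 7: [(7,5/2) (11,0) (18,12) (16,15) (7,186/13)]
2. After x ≤ 12: [(7,5/2) (11,0) (12,12/7) (12,191/13) (7,186/13)]
3. After y ≥ 13: [(7,13) (12,13) (12,191/13) (7,186/13)]
4. After y ≤ 18: [(7,13) (12,13) (12,191/13) (7,186/13)]
5. Canonical ring: [(7,13) (12,13) (12,191/13) (7,186/13)]

Clipped polygon: [(7,13) (12,13) (12,191/13) (7,186/13)]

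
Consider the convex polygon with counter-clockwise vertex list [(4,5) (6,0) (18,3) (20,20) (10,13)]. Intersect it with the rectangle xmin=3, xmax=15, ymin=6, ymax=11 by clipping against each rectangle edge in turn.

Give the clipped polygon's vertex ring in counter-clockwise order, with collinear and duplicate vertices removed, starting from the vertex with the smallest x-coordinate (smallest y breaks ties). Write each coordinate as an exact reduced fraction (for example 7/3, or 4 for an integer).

1. After x ≥ 3: [(4,5) (6,0) (18,3) (20,20) (10,13)]
2. After x ≤ 15: [(4,5) (6,0) (15,9/4) (15,33/2) (10,13)]
3. After y ≥ 6: [(19/4,6) (15,6) (15,33/2) (10,13)]
4. After y ≤ 11: [(17/2,11) (19/4,6) (15,6) (15,11)]
5. Canonical ring: [(19/4,6) (15,6) (15,11) (17/2,11)]

Clipped polygon: [(19/4,6) (15,6) (15,11) (17/2,11)]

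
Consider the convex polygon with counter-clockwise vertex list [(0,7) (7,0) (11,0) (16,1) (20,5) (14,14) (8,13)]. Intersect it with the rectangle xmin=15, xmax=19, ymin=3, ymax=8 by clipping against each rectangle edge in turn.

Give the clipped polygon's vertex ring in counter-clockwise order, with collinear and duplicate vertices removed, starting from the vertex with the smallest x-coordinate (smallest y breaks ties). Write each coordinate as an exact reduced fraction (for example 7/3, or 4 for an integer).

Clipped polygon: [(15,3) (18,3) (19,4) (19,13/2) (18,8) (15,8)]

1. After x ≥ 15: [(15,4/5) (16,1) (20,5) (15,25/2)]
2. After x ≤ 19: [(15,4/5) (16,1) (19,4) (19,13/2) (15,25/2)]
3. After y ≥ 3: [(15,3) (18,3) (19,4) (19,13/2) (15,25/2)]
4. After y ≤ 8: [(15,8) (15,3) (18,3) (19,4) (19,13/2) (18,8)]
5. Canonical ring: [(15,3) (18,3) (19,4) (19,13/2) (18,8) (15,8)]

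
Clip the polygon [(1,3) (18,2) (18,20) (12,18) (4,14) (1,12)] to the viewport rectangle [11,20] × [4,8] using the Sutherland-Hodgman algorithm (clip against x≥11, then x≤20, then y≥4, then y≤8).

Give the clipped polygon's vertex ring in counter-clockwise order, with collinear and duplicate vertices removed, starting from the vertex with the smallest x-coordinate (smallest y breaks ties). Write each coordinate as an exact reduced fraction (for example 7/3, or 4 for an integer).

Clipped polygon: [(11,4) (18,4) (18,8) (11,8)]

1. After x ≥ 11: [(11,41/17) (18,2) (18,20) (12,18) (11,35/2)]
2. After x ≤ 20: [(11,41/17) (18,2) (18,20) (12,18) (11,35/2)]
3. After y ≥ 4: [(11,4) (18,4) (18,20) (12,18) (11,35/2)]
4. After y ≤ 8: [(11,8) (11,4) (18,4) (18,8)]
5. Canonical ring: [(11,4) (18,4) (18,8) (11,8)]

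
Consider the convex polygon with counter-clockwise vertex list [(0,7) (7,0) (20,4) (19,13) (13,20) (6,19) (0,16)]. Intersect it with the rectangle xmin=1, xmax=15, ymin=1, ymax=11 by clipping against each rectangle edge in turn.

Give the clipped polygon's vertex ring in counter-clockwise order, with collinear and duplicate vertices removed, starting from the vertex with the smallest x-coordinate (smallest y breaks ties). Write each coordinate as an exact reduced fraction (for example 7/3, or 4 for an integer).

Clipped polygon: [(1,6) (6,1) (41/4,1) (15,32/13) (15,11) (1,11)]

1. After x ≥ 1: [(1,6) (7,0) (20,4) (19,13) (13,20) (6,19) (1,33/2)]
2. After x ≤ 15: [(1,6) (7,0) (15,32/13) (15,53/3) (13,20) (6,19) (1,33/2)]
3. After y ≥ 1: [(1,6) (6,1) (41/4,1) (15,32/13) (15,53/3) (13,20) (6,19) (1,33/2)]
4. After y ≤ 11: [(1,11) (1,6) (6,1) (41/4,1) (15,32/13) (15,11)]
5. Canonical ring: [(1,6) (6,1) (41/4,1) (15,32/13) (15,11) (1,11)]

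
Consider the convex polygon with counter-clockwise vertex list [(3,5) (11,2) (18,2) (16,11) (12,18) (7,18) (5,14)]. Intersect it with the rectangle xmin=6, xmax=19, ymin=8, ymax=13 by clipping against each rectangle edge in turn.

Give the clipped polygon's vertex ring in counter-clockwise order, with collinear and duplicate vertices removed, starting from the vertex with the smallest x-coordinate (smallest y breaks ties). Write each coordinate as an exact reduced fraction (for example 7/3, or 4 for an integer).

Clipped polygon: [(6,8) (50/3,8) (16,11) (104/7,13) (6,13)]

1. After x ≥ 6: [(6,31/8) (11,2) (18,2) (16,11) (12,18) (7,18) (6,16)]
2. After x ≤ 19: [(6,31/8) (11,2) (18,2) (16,11) (12,18) (7,18) (6,16)]
3. After y ≥ 8: [(6,8) (50/3,8) (16,11) (12,18) (7,18) (6,16)]
4. After y ≤ 13: [(6,13) (6,8) (50/3,8) (16,11) (104/7,13)]
5. Canonical ring: [(6,8) (50/3,8) (16,11) (104/7,13) (6,13)]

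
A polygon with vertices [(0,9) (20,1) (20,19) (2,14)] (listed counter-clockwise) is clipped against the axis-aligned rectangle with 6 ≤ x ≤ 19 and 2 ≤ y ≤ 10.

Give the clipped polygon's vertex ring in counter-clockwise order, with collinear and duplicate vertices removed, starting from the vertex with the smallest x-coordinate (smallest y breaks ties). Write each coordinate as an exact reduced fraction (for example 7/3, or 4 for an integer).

Clipped polygon: [(6,33/5) (35/2,2) (19,2) (19,10) (6,10)]

1. After x ≥ 6: [(6,33/5) (20,1) (20,19) (6,136/9)]
2. After x ≤ 19: [(6,33/5) (19,7/5) (19,337/18) (6,136/9)]
3. After y ≥ 2: [(6,33/5) (35/2,2) (19,2) (19,337/18) (6,136/9)]
4. After y ≤ 10: [(6,10) (6,33/5) (35/2,2) (19,2) (19,10)]
5. Canonical ring: [(6,33/5) (35/2,2) (19,2) (19,10) (6,10)]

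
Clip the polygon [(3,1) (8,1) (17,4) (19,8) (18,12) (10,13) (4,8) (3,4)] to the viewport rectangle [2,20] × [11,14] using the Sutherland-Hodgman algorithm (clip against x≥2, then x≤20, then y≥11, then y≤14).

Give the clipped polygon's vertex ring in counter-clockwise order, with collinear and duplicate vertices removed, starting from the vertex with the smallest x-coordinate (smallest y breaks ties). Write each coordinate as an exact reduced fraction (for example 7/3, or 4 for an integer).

Clipped polygon: [(38/5,11) (73/4,11) (18,12) (10,13)]

1. After x ≥ 2: [(3,1) (8,1) (17,4) (19,8) (18,12) (10,13) (4,8) (3,4)]
2. After x ≤ 20: [(3,1) (8,1) (17,4) (19,8) (18,12) (10,13) (4,8) (3,4)]
3. After y ≥ 11: [(73/4,11) (18,12) (10,13) (38/5,11)]
4. After y ≤ 14: [(73/4,11) (18,12) (10,13) (38/5,11)]
5. Canonical ring: [(38/5,11) (73/4,11) (18,12) (10,13)]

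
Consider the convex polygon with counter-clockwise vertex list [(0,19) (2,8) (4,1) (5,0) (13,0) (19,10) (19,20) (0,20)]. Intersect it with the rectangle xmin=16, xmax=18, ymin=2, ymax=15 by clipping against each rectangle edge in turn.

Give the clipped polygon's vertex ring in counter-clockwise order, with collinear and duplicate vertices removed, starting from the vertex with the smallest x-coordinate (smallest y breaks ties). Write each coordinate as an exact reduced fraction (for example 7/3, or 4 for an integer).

1. After x ≥ 16: [(16,5) (19,10) (19,20) (16,20)]
2. After x ≤ 18: [(16,5) (18,25/3) (18,20) (16,20)]
3. After y ≥ 2: [(16,5) (18,25/3) (18,20) (16,20)]
4. After y ≤ 15: [(16,15) (16,5) (18,25/3) (18,15)]
5. Canonical ring: [(16,5) (18,25/3) (18,15) (16,15)]

Clipped polygon: [(16,5) (18,25/3) (18,15) (16,15)]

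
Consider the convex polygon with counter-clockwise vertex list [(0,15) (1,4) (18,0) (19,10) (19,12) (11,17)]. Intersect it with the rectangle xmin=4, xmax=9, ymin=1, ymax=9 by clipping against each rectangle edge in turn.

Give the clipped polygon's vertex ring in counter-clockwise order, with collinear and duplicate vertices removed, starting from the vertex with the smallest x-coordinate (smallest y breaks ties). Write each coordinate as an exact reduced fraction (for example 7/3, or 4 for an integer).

1. After x ≥ 4: [(4,173/11) (4,56/17) (18,0) (19,10) (19,12) (11,17)]
2. After x ≤ 9: [(9,183/11) (4,173/11) (4,56/17) (9,36/17)]
3. After y ≥ 1: [(9,183/11) (4,173/11) (4,56/17) (9,36/17)]
4. After y ≤ 9: [(9,9) (4,9) (4,56/17) (9,36/17)]
5. Canonical ring: [(4,56/17) (9,36/17) (9,9) (4,9)]

Clipped polygon: [(4,56/17) (9,36/17) (9,9) (4,9)]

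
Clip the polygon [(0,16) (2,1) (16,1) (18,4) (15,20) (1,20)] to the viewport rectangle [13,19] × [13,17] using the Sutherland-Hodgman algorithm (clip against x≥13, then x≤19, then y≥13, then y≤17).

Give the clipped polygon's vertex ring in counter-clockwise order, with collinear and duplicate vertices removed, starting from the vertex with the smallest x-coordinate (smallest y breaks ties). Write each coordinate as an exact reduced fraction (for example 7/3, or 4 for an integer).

Clipped polygon: [(13,13) (261/16,13) (249/16,17) (13,17)]

1. After x ≥ 13: [(13,1) (16,1) (18,4) (15,20) (13,20)]
2. After x ≤ 19: [(13,1) (16,1) (18,4) (15,20) (13,20)]
3. After y ≥ 13: [(13,13) (261/16,13) (15,20) (13,20)]
4. After y ≤ 17: [(13,17) (13,13) (261/16,13) (249/16,17)]
5. Canonical ring: [(13,13) (261/16,13) (249/16,17) (13,17)]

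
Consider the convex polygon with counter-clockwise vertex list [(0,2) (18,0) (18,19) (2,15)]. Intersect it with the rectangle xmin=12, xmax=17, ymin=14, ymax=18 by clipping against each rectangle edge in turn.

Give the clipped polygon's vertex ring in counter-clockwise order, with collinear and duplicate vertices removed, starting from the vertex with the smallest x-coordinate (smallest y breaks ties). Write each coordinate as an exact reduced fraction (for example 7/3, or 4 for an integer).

1. After x ≥ 12: [(12,2/3) (18,0) (18,19) (12,35/2)]
2. After x ≤ 17: [(12,2/3) (17,1/9) (17,75/4) (12,35/2)]
3. After y ≥ 14: [(12,14) (17,14) (17,75/4) (12,35/2)]
4. After y ≤ 18: [(12,14) (17,14) (17,18) (14,18) (12,35/2)]
5. Canonical ring: [(12,14) (17,14) (17,18) (14,18) (12,35/2)]

Clipped polygon: [(12,14) (17,14) (17,18) (14,18) (12,35/2)]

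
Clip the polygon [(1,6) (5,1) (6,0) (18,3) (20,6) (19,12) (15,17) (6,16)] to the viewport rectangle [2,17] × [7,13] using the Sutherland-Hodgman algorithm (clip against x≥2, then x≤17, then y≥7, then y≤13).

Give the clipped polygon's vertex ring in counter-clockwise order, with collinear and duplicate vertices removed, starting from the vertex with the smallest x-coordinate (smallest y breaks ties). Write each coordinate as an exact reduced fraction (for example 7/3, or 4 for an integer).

Clipped polygon: [(2,7) (17,7) (17,13) (9/2,13) (2,8)]

1. After x ≥ 2: [(2,8) (2,19/4) (5,1) (6,0) (18,3) (20,6) (19,12) (15,17) (6,16)]
2. After x ≤ 17: [(2,8) (2,19/4) (5,1) (6,0) (17,11/4) (17,29/2) (15,17) (6,16)]
3. After y ≥ 7: [(2,8) (2,7) (17,7) (17,29/2) (15,17) (6,16)]
4. After y ≤ 13: [(9/2,13) (2,8) (2,7) (17,7) (17,13)]
5. Canonical ring: [(2,7) (17,7) (17,13) (9/2,13) (2,8)]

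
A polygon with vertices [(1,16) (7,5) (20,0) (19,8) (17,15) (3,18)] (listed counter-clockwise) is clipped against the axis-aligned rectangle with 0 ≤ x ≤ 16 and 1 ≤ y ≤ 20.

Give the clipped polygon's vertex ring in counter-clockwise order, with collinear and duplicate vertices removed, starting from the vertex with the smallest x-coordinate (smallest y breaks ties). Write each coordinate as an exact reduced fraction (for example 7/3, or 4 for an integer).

1. After x ≥ 0: [(1,16) (7,5) (20,0) (19,8) (17,15) (3,18)]
2. After x ≤ 16: [(1,16) (7,5) (16,20/13) (16,213/14) (3,18)]
3. After y ≥ 1: [(1,16) (7,5) (16,20/13) (16,213/14) (3,18)]
4. After y ≤ 20: [(1,16) (7,5) (16,20/13) (16,213/14) (3,18)]
5. Canonical ring: [(1,16) (7,5) (16,20/13) (16,213/14) (3,18)]

Clipped polygon: [(1,16) (7,5) (16,20/13) (16,213/14) (3,18)]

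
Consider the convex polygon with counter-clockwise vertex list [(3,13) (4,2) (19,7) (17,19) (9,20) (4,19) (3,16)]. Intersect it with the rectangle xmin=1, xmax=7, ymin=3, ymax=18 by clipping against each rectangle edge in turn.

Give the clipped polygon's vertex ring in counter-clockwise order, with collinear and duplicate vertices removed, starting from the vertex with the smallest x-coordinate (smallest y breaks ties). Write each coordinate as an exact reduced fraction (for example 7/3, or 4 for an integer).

Clipped polygon: [(3,13) (43/11,3) (7,3) (7,18) (11/3,18) (3,16)]

1. After x ≥ 1: [(3,13) (4,2) (19,7) (17,19) (9,20) (4,19) (3,16)]
2. After x ≤ 7: [(3,13) (4,2) (7,3) (7,98/5) (4,19) (3,16)]
3. After y ≥ 3: [(3,13) (43/11,3) (7,3) (7,3) (7,98/5) (4,19) (3,16)]
4. After y ≤ 18: [(3,13) (43/11,3) (7,3) (7,3) (7,18) (11/3,18) (3,16)]
5. Canonical ring: [(3,13) (43/11,3) (7,3) (7,18) (11/3,18) (3,16)]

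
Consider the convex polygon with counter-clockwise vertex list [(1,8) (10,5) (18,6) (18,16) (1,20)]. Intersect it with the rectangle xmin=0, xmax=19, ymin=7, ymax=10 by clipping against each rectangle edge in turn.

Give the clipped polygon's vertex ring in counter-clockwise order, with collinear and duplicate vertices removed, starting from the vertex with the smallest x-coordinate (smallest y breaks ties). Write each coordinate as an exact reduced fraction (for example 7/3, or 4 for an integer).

1. After x ≥ 0: [(1,8) (10,5) (18,6) (18,16) (1,20)]
2. After x ≤ 19: [(1,8) (10,5) (18,6) (18,16) (1,20)]
3. After y ≥ 7: [(1,8) (4,7) (18,7) (18,16) (1,20)]
4. After y ≤ 10: [(1,10) (1,8) (4,7) (18,7) (18,10)]
5. Canonical ring: [(1,8) (4,7) (18,7) (18,10) (1,10)]

Clipped polygon: [(1,8) (4,7) (18,7) (18,10) (1,10)]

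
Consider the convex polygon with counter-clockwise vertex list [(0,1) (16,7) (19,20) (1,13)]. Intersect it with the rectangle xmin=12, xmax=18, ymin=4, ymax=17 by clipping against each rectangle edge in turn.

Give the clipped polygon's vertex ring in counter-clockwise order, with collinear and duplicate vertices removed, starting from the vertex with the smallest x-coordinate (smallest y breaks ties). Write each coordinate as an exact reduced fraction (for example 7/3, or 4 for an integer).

Clipped polygon: [(12,11/2) (16,7) (18,47/3) (18,17) (12,17)]

1. After x ≥ 12: [(12,11/2) (16,7) (19,20) (12,311/18)]
2. After x ≤ 18: [(12,11/2) (16,7) (18,47/3) (18,353/18) (12,311/18)]
3. After y ≥ 4: [(12,11/2) (16,7) (18,47/3) (18,353/18) (12,311/18)]
4. After y ≤ 17: [(12,17) (12,11/2) (16,7) (18,47/3) (18,17)]
5. Canonical ring: [(12,11/2) (16,7) (18,47/3) (18,17) (12,17)]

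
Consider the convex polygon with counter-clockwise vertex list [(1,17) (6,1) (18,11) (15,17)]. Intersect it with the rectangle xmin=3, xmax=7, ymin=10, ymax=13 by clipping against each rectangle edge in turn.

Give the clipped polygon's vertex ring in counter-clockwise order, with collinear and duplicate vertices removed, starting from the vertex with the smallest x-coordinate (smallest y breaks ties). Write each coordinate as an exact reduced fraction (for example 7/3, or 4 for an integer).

1. After x ≥ 3: [(3,17) (3,53/5) (6,1) (18,11) (15,17)]
2. After x ≤ 7: [(7,17) (3,17) (3,53/5) (6,1) (7,11/6)]
3. After y ≥ 10: [(7,10) (7,17) (3,17) (3,53/5) (51/16,10)]
4. After y ≤ 13: [(7,10) (7,13) (3,13) (3,53/5) (51/16,10)]
5. Canonical ring: [(3,53/5) (51/16,10) (7,10) (7,13) (3,13)]

Clipped polygon: [(3,53/5) (51/16,10) (7,10) (7,13) (3,13)]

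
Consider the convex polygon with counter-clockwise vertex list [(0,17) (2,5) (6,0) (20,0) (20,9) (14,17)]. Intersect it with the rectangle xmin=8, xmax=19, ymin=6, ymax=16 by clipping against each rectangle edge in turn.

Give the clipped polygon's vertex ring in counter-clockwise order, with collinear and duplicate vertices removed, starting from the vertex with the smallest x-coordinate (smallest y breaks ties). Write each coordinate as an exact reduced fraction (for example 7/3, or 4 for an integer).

1. After x ≥ 8: [(8,17) (8,0) (20,0) (20,9) (14,17)]
2. After x ≤ 19: [(8,17) (8,0) (19,0) (19,31/3) (14,17)]
3. After y ≥ 6: [(8,17) (8,6) (19,6) (19,31/3) (14,17)]
4. After y ≤ 16: [(8,16) (8,6) (19,6) (19,31/3) (59/4,16)]
5. Canonical ring: [(8,6) (19,6) (19,31/3) (59/4,16) (8,16)]

Clipped polygon: [(8,6) (19,6) (19,31/3) (59/4,16) (8,16)]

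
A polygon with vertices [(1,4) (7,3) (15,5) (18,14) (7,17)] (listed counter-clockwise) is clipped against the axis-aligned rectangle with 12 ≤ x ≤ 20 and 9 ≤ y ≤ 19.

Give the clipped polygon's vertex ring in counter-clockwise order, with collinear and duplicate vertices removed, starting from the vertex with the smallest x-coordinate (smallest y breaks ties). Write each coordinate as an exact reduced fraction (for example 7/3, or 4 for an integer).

Clipped polygon: [(12,9) (49/3,9) (18,14) (12,172/11)]

1. After x ≥ 12: [(12,17/4) (15,5) (18,14) (12,172/11)]
2. After x ≤ 20: [(12,17/4) (15,5) (18,14) (12,172/11)]
3. After y ≥ 9: [(12,9) (49/3,9) (18,14) (12,172/11)]
4. After y ≤ 19: [(12,9) (49/3,9) (18,14) (12,172/11)]
5. Canonical ring: [(12,9) (49/3,9) (18,14) (12,172/11)]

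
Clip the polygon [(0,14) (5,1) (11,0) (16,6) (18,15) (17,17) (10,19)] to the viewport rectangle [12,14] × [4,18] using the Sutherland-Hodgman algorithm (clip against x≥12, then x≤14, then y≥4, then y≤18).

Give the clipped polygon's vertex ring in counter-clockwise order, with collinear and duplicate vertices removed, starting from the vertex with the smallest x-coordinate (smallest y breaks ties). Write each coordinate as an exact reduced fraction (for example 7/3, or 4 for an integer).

Clipped polygon: [(12,4) (14,4) (14,125/7) (27/2,18) (12,18)]

1. After x ≥ 12: [(12,6/5) (16,6) (18,15) (17,17) (12,129/7)]
2. After x ≤ 14: [(12,6/5) (14,18/5) (14,125/7) (12,129/7)]
3. After y ≥ 4: [(12,4) (14,4) (14,125/7) (12,129/7)]
4. After y ≤ 18: [(12,18) (12,4) (14,4) (14,125/7) (27/2,18)]
5. Canonical ring: [(12,4) (14,4) (14,125/7) (27/2,18) (12,18)]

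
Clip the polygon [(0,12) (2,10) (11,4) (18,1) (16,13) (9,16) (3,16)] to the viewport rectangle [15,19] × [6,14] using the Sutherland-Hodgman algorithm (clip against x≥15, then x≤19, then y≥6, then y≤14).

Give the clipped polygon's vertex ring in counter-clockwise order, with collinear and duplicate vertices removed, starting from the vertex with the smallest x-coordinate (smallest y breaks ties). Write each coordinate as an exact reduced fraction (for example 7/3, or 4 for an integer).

1. After x ≥ 15: [(15,16/7) (18,1) (16,13) (15,94/7)]
2. After x ≤ 19: [(15,16/7) (18,1) (16,13) (15,94/7)]
3. After y ≥ 6: [(15,6) (103/6,6) (16,13) (15,94/7)]
4. After y ≤ 14: [(15,6) (103/6,6) (16,13) (15,94/7)]
5. Canonical ring: [(15,6) (103/6,6) (16,13) (15,94/7)]

Clipped polygon: [(15,6) (103/6,6) (16,13) (15,94/7)]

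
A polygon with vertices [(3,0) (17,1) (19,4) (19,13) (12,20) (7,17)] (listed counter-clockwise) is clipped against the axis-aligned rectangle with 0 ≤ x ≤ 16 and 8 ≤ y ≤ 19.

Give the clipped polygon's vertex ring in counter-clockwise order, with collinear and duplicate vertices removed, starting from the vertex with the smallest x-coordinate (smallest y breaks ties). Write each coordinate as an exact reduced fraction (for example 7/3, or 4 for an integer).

Clipped polygon: [(83/17,8) (16,8) (16,16) (13,19) (31/3,19) (7,17)]

1. After x ≥ 0: [(3,0) (17,1) (19,4) (19,13) (12,20) (7,17)]
2. After x ≤ 16: [(3,0) (16,13/14) (16,16) (12,20) (7,17)]
3. After y ≥ 8: [(83/17,8) (16,8) (16,16) (12,20) (7,17)]
4. After y ≤ 19: [(83/17,8) (16,8) (16,16) (13,19) (31/3,19) (7,17)]
5. Canonical ring: [(83/17,8) (16,8) (16,16) (13,19) (31/3,19) (7,17)]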